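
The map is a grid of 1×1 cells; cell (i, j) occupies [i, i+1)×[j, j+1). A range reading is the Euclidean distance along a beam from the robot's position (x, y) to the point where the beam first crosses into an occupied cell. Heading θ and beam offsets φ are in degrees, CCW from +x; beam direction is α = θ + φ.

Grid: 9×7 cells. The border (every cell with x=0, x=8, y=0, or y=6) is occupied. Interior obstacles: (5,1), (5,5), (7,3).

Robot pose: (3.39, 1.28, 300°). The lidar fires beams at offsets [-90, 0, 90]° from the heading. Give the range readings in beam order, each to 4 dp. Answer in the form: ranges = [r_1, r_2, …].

beam 1: φ=-90°, α=210°
  d=(-0.8660,-0.5000)  start (3,1)  tX=0.4503 tY=0.5600  stride 1/|dx|=1.1547 1/|dy|=2.0000
    cross x-line → (2,1), t=0.4503
    cross y-line → (2,0), t=0.5600 (wall)
  → r_1 = 0.5600
beam 2: φ=0°, α=300°
  d=(0.5000,-0.8660)  start (3,1)  tX=1.2200 tY=0.3233  stride 1/|dx|=2.0000 1/|dy|=1.1547
    cross y-line → (3,0), t=0.3233 (wall)
  → r_2 = 0.3233
beam 3: φ=90°, α=30°
  d=(0.8660,0.5000)  start (3,1)  tX=0.7044 tY=1.4400  stride 1/|dx|=1.1547 1/|dy|=2.0000
    cross x-line → (4,1), t=0.7044
    cross y-line → (4,2), t=1.4400
    cross x-line → (5,2), t=1.8591
    cross x-line → (6,2), t=3.0138
    cross y-line → (6,3), t=3.4400
    cross x-line → (7,3), t=4.1685 (wall)
  → r_3 = 4.1685

ranges = [0.5600, 0.3233, 4.1685]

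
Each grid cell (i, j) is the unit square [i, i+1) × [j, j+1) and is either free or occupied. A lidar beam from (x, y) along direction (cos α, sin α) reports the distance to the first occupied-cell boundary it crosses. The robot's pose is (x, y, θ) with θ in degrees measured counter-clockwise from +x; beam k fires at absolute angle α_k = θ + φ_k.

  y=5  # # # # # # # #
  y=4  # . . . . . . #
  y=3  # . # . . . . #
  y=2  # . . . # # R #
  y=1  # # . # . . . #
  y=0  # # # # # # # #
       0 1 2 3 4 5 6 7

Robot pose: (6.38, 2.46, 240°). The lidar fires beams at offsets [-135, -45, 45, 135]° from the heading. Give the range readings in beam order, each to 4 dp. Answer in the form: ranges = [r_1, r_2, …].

ranges = [2.6296, 0.3934, 1.5115, 0.6419]

beam 1: φ=-135°, α=105°
  direction (-0.2588, 0.9659); cell (6,2); t to first gridline: x 1.4682, y 0.5590 (then +3.8637 / +1.0353)
    (6,3) via y @ 0.5590
    (5,3) via x @ 1.4682
    (5,4) via y @ 1.5943
    (5,5) via y @ 2.6296  # hit
  → r_1 = 2.6296
beam 2: φ=-45°, α=195°
  direction (-0.9659, -0.2588); cell (6,2); t to first gridline: x 0.3934, y 1.7773 (then +1.0353 / +3.8637)
    (5,2) via x @ 0.3934  # hit
  → r_2 = 0.3934
beam 3: φ=45°, α=285°
  direction (0.2588, -0.9659); cell (6,2); t to first gridline: x 2.3955, y 0.4762 (then +3.8637 / +1.0353)
    (6,1) via y @ 0.4762
    (6,0) via y @ 1.5115  # hit
  → r_3 = 1.5115
beam 4: φ=135°, α=15°
  direction (0.9659, 0.2588); cell (6,2); t to first gridline: x 0.6419, y 2.0864 (then +1.0353 / +3.8637)
    (7,2) via x @ 0.6419  # hit
  → r_4 = 0.6419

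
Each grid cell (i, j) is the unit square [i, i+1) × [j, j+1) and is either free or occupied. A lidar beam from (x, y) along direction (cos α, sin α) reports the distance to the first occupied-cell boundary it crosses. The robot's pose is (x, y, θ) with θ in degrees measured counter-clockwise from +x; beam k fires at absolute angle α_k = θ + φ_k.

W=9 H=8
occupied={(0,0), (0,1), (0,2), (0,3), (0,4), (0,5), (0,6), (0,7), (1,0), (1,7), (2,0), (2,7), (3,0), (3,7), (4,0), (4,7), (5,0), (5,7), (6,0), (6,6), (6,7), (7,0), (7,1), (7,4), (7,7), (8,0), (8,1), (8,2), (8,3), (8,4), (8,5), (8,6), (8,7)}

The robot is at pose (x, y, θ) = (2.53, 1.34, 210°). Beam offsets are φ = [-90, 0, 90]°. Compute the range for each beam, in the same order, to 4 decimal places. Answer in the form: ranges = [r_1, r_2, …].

ranges = [3.0600, 0.6800, 0.3926]

beam 1: φ=-90°, α=120°
  cosα=-0.5000 sinα=0.8660 | (2,1) | tMaxX 1.0600 tMaxY 0.7621 | tΔX 2.0000 tΔY 1.1547
    t=0.7621 [y] (2,2)
    t=1.0600 [x] (1,2)
    t=1.9168 [y] (1,3)
    t=3.0600 [x] (0,3) — stop
  → r_1 = 3.0600
beam 2: φ=0°, α=210°
  cosα=-0.8660 sinα=-0.5000 | (2,1) | tMaxX 0.6120 tMaxY 0.6800 | tΔX 1.1547 tΔY 2.0000
    t=0.6120 [x] (1,1)
    t=0.6800 [y] (1,0) — stop
  → r_2 = 0.6800
beam 3: φ=90°, α=300°
  cosα=0.5000 sinα=-0.8660 | (2,1) | tMaxX 0.9400 tMaxY 0.3926 | tΔX 2.0000 tΔY 1.1547
    t=0.3926 [y] (2,0) — stop
  → r_3 = 0.3926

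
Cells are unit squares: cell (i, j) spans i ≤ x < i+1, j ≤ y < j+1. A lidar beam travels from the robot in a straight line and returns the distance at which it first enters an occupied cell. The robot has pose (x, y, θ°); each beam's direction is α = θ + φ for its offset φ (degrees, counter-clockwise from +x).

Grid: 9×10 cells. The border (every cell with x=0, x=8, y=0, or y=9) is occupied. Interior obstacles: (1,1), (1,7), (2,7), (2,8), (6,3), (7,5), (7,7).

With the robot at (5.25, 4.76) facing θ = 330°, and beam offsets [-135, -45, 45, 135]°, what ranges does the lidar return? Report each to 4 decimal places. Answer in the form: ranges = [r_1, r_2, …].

beam 1: φ=-135°, α=195°
  dir = (cos 195°, sin 195°) = (-0.9659, -0.2588); from cell (5,4)
  next x-line at t=0.2588, next y-line at t=2.9364; Δt_x=1.0353, Δt_y=3.8637
    x: enter (4,4) at t=0.2588
    x: enter (3,4) at t=1.2941
    x: enter (2,4) at t=2.3294
    y: enter (2,3) at t=2.9364
    x: enter (1,3) at t=3.3646
    x: enter (0,3) at t=4.3999 ← occupied
  → r_1 = 4.3999
beam 2: φ=-45°, α=285°
  dir = (cos 285°, sin 285°) = (0.2588, -0.9659); from cell (5,4)
  next x-line at t=2.8978, next y-line at t=0.7868; Δt_x=3.8637, Δt_y=1.0353
    y: enter (5,3) at t=0.7868
    y: enter (5,2) at t=1.8221
    y: enter (5,1) at t=2.8574
    x: enter (6,1) at t=2.8978
    y: enter (6,0) at t=3.8926 ← occupied
  → r_2 = 3.8926
beam 3: φ=45°, α=15°
  dir = (cos 15°, sin 15°) = (0.9659, 0.2588); from cell (5,4)
  next x-line at t=0.7765, next y-line at t=0.9273; Δt_x=1.0353, Δt_y=3.8637
    x: enter (6,4) at t=0.7765
    y: enter (6,5) at t=0.9273
    x: enter (7,5) at t=1.8117 ← occupied
  → r_3 = 1.8117
beam 4: φ=135°, α=105°
  dir = (cos 105°, sin 105°) = (-0.2588, 0.9659); from cell (5,4)
  next x-line at t=0.9659, next y-line at t=0.2485; Δt_x=3.8637, Δt_y=1.0353
    y: enter (5,5) at t=0.2485
    x: enter (4,5) at t=0.9659
    y: enter (4,6) at t=1.2837
    y: enter (4,7) at t=2.3190
    y: enter (4,8) at t=3.3543
    y: enter (4,9) at t=4.3896 ← occupied
  → r_4 = 4.3896

ranges = [4.3999, 3.8926, 1.8117, 4.3896]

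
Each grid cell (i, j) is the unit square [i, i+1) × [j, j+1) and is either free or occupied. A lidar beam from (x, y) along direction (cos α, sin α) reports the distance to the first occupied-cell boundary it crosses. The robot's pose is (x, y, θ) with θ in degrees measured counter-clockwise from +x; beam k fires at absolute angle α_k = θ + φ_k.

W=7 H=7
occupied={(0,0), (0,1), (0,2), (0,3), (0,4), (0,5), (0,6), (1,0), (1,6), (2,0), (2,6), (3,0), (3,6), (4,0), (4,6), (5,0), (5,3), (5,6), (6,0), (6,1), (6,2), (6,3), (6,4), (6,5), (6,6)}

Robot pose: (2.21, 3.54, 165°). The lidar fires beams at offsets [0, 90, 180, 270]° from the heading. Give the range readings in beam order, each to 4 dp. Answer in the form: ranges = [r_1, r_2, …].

ranges = [1.2527, 2.6296, 3.9237, 2.5468]

beam 1: φ=0°, α=165°
  cosα=-0.9659 sinα=0.2588 | (2,3) | tMaxX 0.2174 tMaxY 1.7773 | tΔX 1.0353 tΔY 3.8637
    t=0.2174 [x] (1,3)
    t=1.2527 [x] (0,3) — stop
  → r_1 = 1.2527
beam 2: φ=90°, α=255°
  cosα=-0.2588 sinα=-0.9659 | (2,3) | tMaxX 0.8114 tMaxY 0.5590 | tΔX 3.8637 tΔY 1.0353
    t=0.5590 [y] (2,2)
    t=0.8114 [x] (1,2)
    t=1.5943 [y] (1,1)
    t=2.6296 [y] (1,0) — stop
  → r_2 = 2.6296
beam 3: φ=180°, α=345°
  cosα=0.9659 sinα=-0.2588 | (2,3) | tMaxX 0.8179 tMaxY 2.0864 | tΔX 1.0353 tΔY 3.8637
    t=0.8179 [x] (3,3)
    t=1.8531 [x] (4,3)
    t=2.0864 [y] (4,2)
    t=2.8884 [x] (5,2)
    t=3.9237 [x] (6,2) — stop
  → r_3 = 3.9237
beam 4: φ=270°, α=75°
  cosα=0.2588 sinα=0.9659 | (2,3) | tMaxX 3.0523 tMaxY 0.4762 | tΔX 3.8637 tΔY 1.0353
    t=0.4762 [y] (2,4)
    t=1.5115 [y] (2,5)
    t=2.5468 [y] (2,6) — stop
  → r_4 = 2.5468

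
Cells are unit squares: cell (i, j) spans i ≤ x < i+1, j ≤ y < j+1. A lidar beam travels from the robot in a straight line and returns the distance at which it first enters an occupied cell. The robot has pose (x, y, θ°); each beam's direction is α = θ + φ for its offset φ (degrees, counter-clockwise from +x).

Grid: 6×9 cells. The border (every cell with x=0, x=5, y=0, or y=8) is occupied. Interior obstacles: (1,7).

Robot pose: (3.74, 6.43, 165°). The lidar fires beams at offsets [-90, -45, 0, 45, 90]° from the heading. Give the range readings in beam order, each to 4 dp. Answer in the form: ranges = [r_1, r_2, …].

ranges = [1.6254, 1.8129, 2.2023, 3.1639, 5.6215]

beam 1: φ=-90°, α=75°
  dir = (cos 75°, sin 75°) = (0.2588, 0.9659); from cell (3,6)
  next x-line at t=1.0046, next y-line at t=0.5901; Δt_x=3.8637, Δt_y=1.0353
    y: enter (3,7) at t=0.5901
    x: enter (4,7) at t=1.0046
    y: enter (4,8) at t=1.6254 ← occupied
  → r_1 = 1.6254
beam 2: φ=-45°, α=120°
  dir = (cos 120°, sin 120°) = (-0.5000, 0.8660); from cell (3,6)
  next x-line at t=1.4800, next y-line at t=0.6582; Δt_x=2.0000, Δt_y=1.1547
    y: enter (3,7) at t=0.6582
    x: enter (2,7) at t=1.4800
    y: enter (2,8) at t=1.8129 ← occupied
  → r_2 = 1.8129
beam 3: φ=0°, α=165°
  dir = (cos 165°, sin 165°) = (-0.9659, 0.2588); from cell (3,6)
  next x-line at t=0.7661, next y-line at t=2.2023; Δt_x=1.0353, Δt_y=3.8637
    x: enter (2,6) at t=0.7661
    x: enter (1,6) at t=1.8014
    y: enter (1,7) at t=2.2023 ← occupied
  → r_3 = 2.2023
beam 4: φ=45°, α=210°
  dir = (cos 210°, sin 210°) = (-0.8660, -0.5000); from cell (3,6)
  next x-line at t=0.8545, next y-line at t=0.8600; Δt_x=1.1547, Δt_y=2.0000
    x: enter (2,6) at t=0.8545
    y: enter (2,5) at t=0.8600
    x: enter (1,5) at t=2.0092
    y: enter (1,4) at t=2.8600
    x: enter (0,4) at t=3.1639 ← occupied
  → r_4 = 3.1639
beam 5: φ=90°, α=255°
  dir = (cos 255°, sin 255°) = (-0.2588, -0.9659); from cell (3,6)
  next x-line at t=2.8591, next y-line at t=0.4452; Δt_x=3.8637, Δt_y=1.0353
    y: enter (3,5) at t=0.4452
    y: enter (3,4) at t=1.4804
    y: enter (3,3) at t=2.5157
    x: enter (2,3) at t=2.8591
    y: enter (2,2) at t=3.5510
    y: enter (2,1) at t=4.5863
    y: enter (2,0) at t=5.6215 ← occupied
  → r_5 = 5.6215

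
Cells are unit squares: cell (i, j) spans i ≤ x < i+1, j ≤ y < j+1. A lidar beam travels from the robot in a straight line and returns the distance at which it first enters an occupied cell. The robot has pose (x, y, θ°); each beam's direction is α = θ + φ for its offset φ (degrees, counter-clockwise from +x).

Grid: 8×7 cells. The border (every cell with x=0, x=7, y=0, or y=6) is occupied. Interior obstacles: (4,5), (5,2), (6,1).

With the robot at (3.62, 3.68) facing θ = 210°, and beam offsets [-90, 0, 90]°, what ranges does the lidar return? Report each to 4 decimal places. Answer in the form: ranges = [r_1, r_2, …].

ranges = [2.6789, 3.0253, 3.0946]

beam 1: φ=-90°, α=120°
  direction (-0.5000, 0.8660); cell (3,3); t to first gridline: x 1.2400, y 0.3695 (then +2.0000 / +1.1547)
    (3,4) via y @ 0.3695
    (2,4) via x @ 1.2400
    (2,5) via y @ 1.5242
    (2,6) via y @ 2.6789  # hit
  → r_1 = 2.6789
beam 2: φ=0°, α=210°
  direction (-0.8660, -0.5000); cell (3,3); t to first gridline: x 0.7159, y 1.3600 (then +1.1547 / +2.0000)
    (2,3) via x @ 0.7159
    (2,2) via y @ 1.3600
    (1,2) via x @ 1.8706
    (0,2) via x @ 3.0253  # hit
  → r_2 = 3.0253
beam 3: φ=90°, α=300°
  direction (0.5000, -0.8660); cell (3,3); t to first gridline: x 0.7600, y 0.7852 (then +2.0000 / +1.1547)
    (4,3) via x @ 0.7600
    (4,2) via y @ 0.7852
    (4,1) via y @ 1.9399
    (5,1) via x @ 2.7600
    (5,0) via y @ 3.0946  # hit
  → r_3 = 3.0946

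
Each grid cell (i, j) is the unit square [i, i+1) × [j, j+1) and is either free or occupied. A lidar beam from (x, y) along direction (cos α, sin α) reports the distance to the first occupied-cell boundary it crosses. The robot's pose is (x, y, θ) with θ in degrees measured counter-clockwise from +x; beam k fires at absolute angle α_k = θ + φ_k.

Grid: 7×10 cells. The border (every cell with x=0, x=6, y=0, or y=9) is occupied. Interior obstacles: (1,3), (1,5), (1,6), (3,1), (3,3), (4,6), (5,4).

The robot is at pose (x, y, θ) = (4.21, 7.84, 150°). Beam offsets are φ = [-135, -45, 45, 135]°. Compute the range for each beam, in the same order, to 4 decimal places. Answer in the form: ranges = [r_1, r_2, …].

ranges = [1.8531, 1.2009, 3.2455, 0.8696]

beam 1: φ=-135°, α=15°
  cosα=0.9659 sinα=0.2588 | (4,7) | tMaxX 0.8179 tMaxY 0.6182 | tΔX 1.0353 tΔY 3.8637
    t=0.6182 [y] (4,8)
    t=0.8179 [x] (5,8)
    t=1.8531 [x] (6,8) — stop
  → r_1 = 1.8531
beam 2: φ=-45°, α=105°
  cosα=-0.2588 sinα=0.9659 | (4,7) | tMaxX 0.8114 tMaxY 0.1656 | tΔX 3.8637 tΔY 1.0353
    t=0.1656 [y] (4,8)
    t=0.8114 [x] (3,8)
    t=1.2009 [y] (3,9) — stop
  → r_2 = 1.2009
beam 3: φ=45°, α=195°
  cosα=-0.9659 sinα=-0.2588 | (4,7) | tMaxX 0.2174 tMaxY 3.2455 | tΔX 1.0353 tΔY 3.8637
    t=0.2174 [x] (3,7)
    t=1.2527 [x] (2,7)
    t=2.2880 [x] (1,7)
    t=3.2455 [y] (1,6) — stop
  → r_3 = 3.2455
beam 4: φ=135°, α=285°
  cosα=0.2588 sinα=-0.9659 | (4,7) | tMaxX 3.0523 tMaxY 0.8696 | tΔX 3.8637 tΔY 1.0353
    t=0.8696 [y] (4,6) — stop
  → r_4 = 0.8696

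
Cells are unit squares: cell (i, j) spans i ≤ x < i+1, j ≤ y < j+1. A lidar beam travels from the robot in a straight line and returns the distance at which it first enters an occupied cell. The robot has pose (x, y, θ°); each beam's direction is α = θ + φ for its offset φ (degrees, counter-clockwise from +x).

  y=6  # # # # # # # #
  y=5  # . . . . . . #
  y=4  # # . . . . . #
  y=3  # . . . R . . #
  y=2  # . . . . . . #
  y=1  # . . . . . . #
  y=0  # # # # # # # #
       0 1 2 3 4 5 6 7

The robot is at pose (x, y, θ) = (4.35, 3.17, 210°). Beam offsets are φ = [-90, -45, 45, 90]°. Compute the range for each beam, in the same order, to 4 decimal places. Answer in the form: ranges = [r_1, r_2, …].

ranges = [3.2678, 3.2069, 2.2465, 2.5057]

beam 1: φ=-90°, α=120°
  direction (-0.5000, 0.8660); cell (4,3); t to first gridline: x 0.7000, y 0.9584 (then +2.0000 / +1.1547)
    (3,3) via x @ 0.7000
    (3,4) via y @ 0.9584
    (3,5) via y @ 2.1131
    (2,5) via x @ 2.7000
    (2,6) via y @ 3.2678  # hit
  → r_1 = 3.2678
beam 2: φ=-45°, α=165°
  direction (-0.9659, 0.2588); cell (4,3); t to first gridline: x 0.3623, y 3.2069 (then +1.0353 / +3.8637)
    (3,3) via x @ 0.3623
    (2,3) via x @ 1.3976
    (1,3) via x @ 2.4329
    (1,4) via y @ 3.2069  # hit
  → r_2 = 3.2069
beam 3: φ=45°, α=255°
  direction (-0.2588, -0.9659); cell (4,3); t to first gridline: x 1.3523, y 0.1760 (then +3.8637 / +1.0353)
    (4,2) via y @ 0.1760
    (4,1) via y @ 1.2113
    (3,1) via x @ 1.3523
    (3,0) via y @ 2.2465  # hit
  → r_3 = 2.2465
beam 4: φ=90°, α=300°
  direction (0.5000, -0.8660); cell (4,3); t to first gridline: x 1.3000, y 0.1963 (then +2.0000 / +1.1547)
    (4,2) via y @ 0.1963
    (5,2) via x @ 1.3000
    (5,1) via y @ 1.3510
    (5,0) via y @ 2.5057  # hit
  → r_4 = 2.5057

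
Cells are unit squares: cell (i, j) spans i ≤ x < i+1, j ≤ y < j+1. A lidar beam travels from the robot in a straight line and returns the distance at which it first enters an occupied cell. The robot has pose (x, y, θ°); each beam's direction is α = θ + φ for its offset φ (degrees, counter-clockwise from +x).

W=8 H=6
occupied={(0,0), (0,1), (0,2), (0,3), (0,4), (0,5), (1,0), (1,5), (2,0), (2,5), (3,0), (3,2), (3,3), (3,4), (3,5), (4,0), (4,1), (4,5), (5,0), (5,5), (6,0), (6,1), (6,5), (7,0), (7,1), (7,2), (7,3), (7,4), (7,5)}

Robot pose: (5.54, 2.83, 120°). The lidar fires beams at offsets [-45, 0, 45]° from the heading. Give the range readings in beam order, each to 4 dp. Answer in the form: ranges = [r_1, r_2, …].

ranges = [2.2465, 2.5057, 1.5943]

beam 1: φ=-45°, α=75°
  direction (0.2588, 0.9659); cell (5,2); t to first gridline: x 1.7773, y 0.1760 (then +3.8637 / +1.0353)
    (5,3) via y @ 0.1760
    (5,4) via y @ 1.2113
    (6,4) via x @ 1.7773
    (6,5) via y @ 2.2465  # hit
  → r_1 = 2.2465
beam 2: φ=0°, α=120°
  direction (-0.5000, 0.8660); cell (5,2); t to first gridline: x 1.0800, y 0.1963 (then +2.0000 / +1.1547)
    (5,3) via y @ 0.1963
    (4,3) via x @ 1.0800
    (4,4) via y @ 1.3510
    (4,5) via y @ 2.5057  # hit
  → r_2 = 2.5057
beam 3: φ=45°, α=165°
  direction (-0.9659, 0.2588); cell (5,2); t to first gridline: x 0.5590, y 0.6568 (then +1.0353 / +3.8637)
    (4,2) via x @ 0.5590
    (4,3) via y @ 0.6568
    (3,3) via x @ 1.5943  # hit
  → r_3 = 1.5943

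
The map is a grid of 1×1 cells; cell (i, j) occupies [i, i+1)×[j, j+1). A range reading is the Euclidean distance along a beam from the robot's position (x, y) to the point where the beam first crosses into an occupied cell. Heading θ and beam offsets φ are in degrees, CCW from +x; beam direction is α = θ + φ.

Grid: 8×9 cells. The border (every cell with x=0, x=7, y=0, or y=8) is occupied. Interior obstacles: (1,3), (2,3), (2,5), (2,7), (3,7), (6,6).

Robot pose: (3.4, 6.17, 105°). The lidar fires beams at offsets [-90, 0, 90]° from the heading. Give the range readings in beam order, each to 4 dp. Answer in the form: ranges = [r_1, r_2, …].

beam 1: φ=-90°, α=15°
  direction (0.9659, 0.2588); cell (3,6); t to first gridline: x 0.6212, y 3.2069 (then +1.0353 / +3.8637)
    (4,6) via x @ 0.6212
    (5,6) via x @ 1.6564
    (6,6) via x @ 2.6917  # hit
  → r_1 = 2.6917
beam 2: φ=0°, α=105°
  direction (-0.2588, 0.9659); cell (3,6); t to first gridline: x 1.5455, y 0.8593 (then +3.8637 / +1.0353)
    (3,7) via y @ 0.8593  # hit
  → r_2 = 0.8593
beam 3: φ=90°, α=195°
  direction (-0.9659, -0.2588); cell (3,6); t to first gridline: x 0.4141, y 0.6568 (then +1.0353 / +3.8637)
    (2,6) via x @ 0.4141
    (2,5) via y @ 0.6568  # hit
  → r_3 = 0.6568

ranges = [2.6917, 0.8593, 0.6568]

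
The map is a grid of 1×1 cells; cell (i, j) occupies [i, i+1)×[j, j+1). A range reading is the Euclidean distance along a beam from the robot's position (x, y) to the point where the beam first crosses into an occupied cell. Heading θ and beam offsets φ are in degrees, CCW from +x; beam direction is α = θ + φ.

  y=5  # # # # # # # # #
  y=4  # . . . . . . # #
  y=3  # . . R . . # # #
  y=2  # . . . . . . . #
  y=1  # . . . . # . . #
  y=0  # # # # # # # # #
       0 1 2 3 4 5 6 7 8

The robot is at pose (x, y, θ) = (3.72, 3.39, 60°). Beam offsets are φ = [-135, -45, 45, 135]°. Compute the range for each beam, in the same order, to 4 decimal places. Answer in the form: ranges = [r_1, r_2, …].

ranges = [2.4743, 3.3957, 1.6668, 2.8160]

beam 1: φ=-135°, α=285°
  cosα=0.2588 sinα=-0.9659 | (3,3) | tMaxX 1.0818 tMaxY 0.4038 | tΔX 3.8637 tΔY 1.0353
    t=0.4038 [y] (3,2)
    t=1.0818 [x] (4,2)
    t=1.4390 [y] (4,1)
    t=2.4743 [y] (4,0) — stop
  → r_1 = 2.4743
beam 2: φ=-45°, α=15°
  cosα=0.9659 sinα=0.2588 | (3,3) | tMaxX 0.2899 tMaxY 2.3569 | tΔX 1.0353 tΔY 3.8637
    t=0.2899 [x] (4,3)
    t=1.3252 [x] (5,3)
    t=2.3569 [y] (5,4)
    t=2.3604 [x] (6,4)
    t=3.3957 [x] (7,4) — stop
  → r_2 = 3.3957
beam 3: φ=45°, α=105°
  cosα=-0.2588 sinα=0.9659 | (3,3) | tMaxX 2.7819 tMaxY 0.6315 | tΔX 3.8637 tΔY 1.0353
    t=0.6315 [y] (3,4)
    t=1.6668 [y] (3,5) — stop
  → r_3 = 1.6668
beam 4: φ=135°, α=195°
  cosα=-0.9659 sinα=-0.2588 | (3,3) | tMaxX 0.7454 tMaxY 1.5068 | tΔX 1.0353 tΔY 3.8637
    t=0.7454 [x] (2,3)
    t=1.5068 [y] (2,2)
    t=1.7807 [x] (1,2)
    t=2.8160 [x] (0,2) — stop
  → r_4 = 2.8160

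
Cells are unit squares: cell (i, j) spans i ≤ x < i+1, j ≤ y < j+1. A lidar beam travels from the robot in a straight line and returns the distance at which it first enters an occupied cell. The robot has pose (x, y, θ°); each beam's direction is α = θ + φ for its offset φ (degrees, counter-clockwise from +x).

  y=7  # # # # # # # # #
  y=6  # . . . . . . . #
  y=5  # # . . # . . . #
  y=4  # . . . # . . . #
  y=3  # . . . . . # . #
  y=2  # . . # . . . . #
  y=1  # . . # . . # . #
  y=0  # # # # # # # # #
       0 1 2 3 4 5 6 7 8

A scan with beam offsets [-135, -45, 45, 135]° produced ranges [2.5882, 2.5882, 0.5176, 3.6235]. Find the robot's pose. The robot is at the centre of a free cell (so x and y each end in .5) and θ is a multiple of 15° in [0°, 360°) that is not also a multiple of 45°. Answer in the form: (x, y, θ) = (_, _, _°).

The pose lattice has 35·16 = 560 candidates. Test each by forward raycasting.
  (6.5, 6.5, 345°): beam 1 = 1.7321 ≠ 2.5882 ✗
  (5.5, 3.5, 195°): beam 1 = 4.0415 ≠ 2.5882 ✗
  (4.5, 1.5, 105°): beam 1 = 1.0000 ≠ 2.5882 ✗
  (1.5, 2.5, 195°): beam 1 = 5.1962 ≠ 2.5882 ✗
  (7.5, 6.5, 150°): beam 1 = 0.5176 ≠ 2.5882 ✗
  …
  (5.5, 4.5, 120°): r_1=2.5882, r_2=2.5882, r_3=0.5176, r_4=3.6235 — all match ✓
No second candidate reproduces the full scan.

(x, y, θ) = (5.5, 4.5, 120°)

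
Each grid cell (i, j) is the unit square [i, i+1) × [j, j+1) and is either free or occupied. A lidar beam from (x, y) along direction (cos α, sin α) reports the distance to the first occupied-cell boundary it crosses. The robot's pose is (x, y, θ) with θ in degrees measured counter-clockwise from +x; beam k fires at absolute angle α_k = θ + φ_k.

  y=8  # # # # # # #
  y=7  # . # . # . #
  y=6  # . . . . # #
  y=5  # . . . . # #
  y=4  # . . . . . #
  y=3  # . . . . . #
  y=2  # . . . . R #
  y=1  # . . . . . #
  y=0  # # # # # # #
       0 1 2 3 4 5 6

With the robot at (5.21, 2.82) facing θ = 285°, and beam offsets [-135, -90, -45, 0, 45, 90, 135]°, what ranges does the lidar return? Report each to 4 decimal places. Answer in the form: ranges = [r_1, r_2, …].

ranges = [4.8613, 4.3585, 2.1016, 1.8842, 0.9122, 0.8179, 1.5800]

beam 1: φ=-135°, α=150°
  dir = (cos 150°, sin 150°) = (-0.8660, 0.5000); from cell (5,2)
  next x-line at t=0.2425, next y-line at t=0.3600; Δt_x=1.1547, Δt_y=2.0000
    x: enter (4,2) at t=0.2425
    y: enter (4,3) at t=0.3600
    x: enter (3,3) at t=1.3972
    y: enter (3,4) at t=2.3600
    x: enter (2,4) at t=2.5519
    x: enter (1,4) at t=3.7066
    y: enter (1,5) at t=4.3600
    x: enter (0,5) at t=4.8613 ← occupied
  → r_1 = 4.8613
beam 2: φ=-90°, α=195°
  dir = (cos 195°, sin 195°) = (-0.9659, -0.2588); from cell (5,2)
  next x-line at t=0.2174, next y-line at t=3.1682; Δt_x=1.0353, Δt_y=3.8637
    x: enter (4,2) at t=0.2174
    x: enter (3,2) at t=1.2527
    x: enter (2,2) at t=2.2880
    y: enter (2,1) at t=3.1682
    x: enter (1,1) at t=3.3232
    x: enter (0,1) at t=4.3585 ← occupied
  → r_2 = 4.3585
beam 3: φ=-45°, α=240°
  dir = (cos 240°, sin 240°) = (-0.5000, -0.8660); from cell (5,2)
  next x-line at t=0.4200, next y-line at t=0.9469; Δt_x=2.0000, Δt_y=1.1547
    x: enter (4,2) at t=0.4200
    y: enter (4,1) at t=0.9469
    y: enter (4,0) at t=2.1016 ← occupied
  → r_3 = 2.1016
beam 4: φ=0°, α=285°
  dir = (cos 285°, sin 285°) = (0.2588, -0.9659); from cell (5,2)
  next x-line at t=3.0523, next y-line at t=0.8489; Δt_x=3.8637, Δt_y=1.0353
    y: enter (5,1) at t=0.8489
    y: enter (5,0) at t=1.8842 ← occupied
  → r_4 = 1.8842
beam 5: φ=45°, α=330°
  dir = (cos 330°, sin 330°) = (0.8660, -0.5000); from cell (5,2)
  next x-line at t=0.9122, next y-line at t=1.6400; Δt_x=1.1547, Δt_y=2.0000
    x: enter (6,2) at t=0.9122 ← occupied
  → r_5 = 0.9122
beam 6: φ=90°, α=15°
  dir = (cos 15°, sin 15°) = (0.9659, 0.2588); from cell (5,2)
  next x-line at t=0.8179, next y-line at t=0.6955; Δt_x=1.0353, Δt_y=3.8637
    y: enter (5,3) at t=0.6955
    x: enter (6,3) at t=0.8179 ← occupied
  → r_6 = 0.8179
beam 7: φ=135°, α=60°
  dir = (cos 60°, sin 60°) = (0.5000, 0.8660); from cell (5,2)
  next x-line at t=1.5800, next y-line at t=0.2078; Δt_x=2.0000, Δt_y=1.1547
    y: enter (5,3) at t=0.2078
    y: enter (5,4) at t=1.3625
    x: enter (6,4) at t=1.5800 ← occupied
  → r_7 = 1.5800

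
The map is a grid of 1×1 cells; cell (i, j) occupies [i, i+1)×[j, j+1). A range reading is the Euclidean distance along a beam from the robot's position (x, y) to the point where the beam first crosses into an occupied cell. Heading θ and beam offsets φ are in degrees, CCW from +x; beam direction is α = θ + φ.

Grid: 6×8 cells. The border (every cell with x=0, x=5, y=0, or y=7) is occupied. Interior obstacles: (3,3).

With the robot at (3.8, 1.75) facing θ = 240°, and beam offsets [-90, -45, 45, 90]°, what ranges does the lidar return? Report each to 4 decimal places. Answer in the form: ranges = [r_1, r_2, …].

beam 1: φ=-90°, α=150°
  cosα=-0.8660 sinα=0.5000 | (3,1) | tMaxX 0.9238 tMaxY 0.5000 | tΔX 1.1547 tΔY 2.0000
    t=0.5000 [y] (3,2)
    t=0.9238 [x] (2,2)
    t=2.0785 [x] (1,2)
    t=2.5000 [y] (1,3)
    t=3.2332 [x] (0,3) — stop
  → r_1 = 3.2332
beam 2: φ=-45°, α=195°
  cosα=-0.9659 sinα=-0.2588 | (3,1) | tMaxX 0.8282 tMaxY 2.8978 | tΔX 1.0353 tΔY 3.8637
    t=0.8282 [x] (2,1)
    t=1.8635 [x] (1,1)
    t=2.8978 [y] (1,0) — stop
  → r_2 = 2.8978
beam 3: φ=45°, α=285°
  cosα=0.2588 sinα=-0.9659 | (3,1) | tMaxX 0.7727 tMaxY 0.7765 | tΔX 3.8637 tΔY 1.0353
    t=0.7727 [x] (4,1)
    t=0.7765 [y] (4,0) — stop
  → r_3 = 0.7765
beam 4: φ=90°, α=330°
  cosα=0.8660 sinα=-0.5000 | (3,1) | tMaxX 0.2309 tMaxY 1.5000 | tΔX 1.1547 tΔY 2.0000
    t=0.2309 [x] (4,1)
    t=1.3856 [x] (5,1) — stop
  → r_4 = 1.3856

ranges = [3.2332, 2.8978, 0.7765, 1.3856]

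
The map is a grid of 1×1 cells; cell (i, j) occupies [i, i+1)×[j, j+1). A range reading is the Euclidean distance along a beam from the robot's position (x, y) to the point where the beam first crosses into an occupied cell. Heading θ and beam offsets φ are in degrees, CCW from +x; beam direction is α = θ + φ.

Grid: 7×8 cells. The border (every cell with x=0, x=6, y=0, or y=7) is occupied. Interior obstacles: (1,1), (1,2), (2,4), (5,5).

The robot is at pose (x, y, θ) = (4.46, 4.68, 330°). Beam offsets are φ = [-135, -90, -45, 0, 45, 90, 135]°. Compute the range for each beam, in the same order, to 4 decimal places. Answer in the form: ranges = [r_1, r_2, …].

ranges = [1.5115, 4.2493, 3.8098, 1.7782, 1.2364, 1.0800, 2.4018]

beam 1: φ=-135°, α=195°
  d=(-0.9659,-0.2588)  start (4,4)  tX=0.4762 tY=2.6273  stride 1/|dx|=1.0353 1/|dy|=3.8637
    cross x-line → (3,4), t=0.4762
    cross x-line → (2,4), t=1.5115 (wall)
  → r_1 = 1.5115
beam 2: φ=-90°, α=240°
  d=(-0.5000,-0.8660)  start (4,4)  tX=0.9200 tY=0.7852  stride 1/|dx|=2.0000 1/|dy|=1.1547
    cross y-line → (4,3), t=0.7852
    cross x-line → (3,3), t=0.9200
    cross y-line → (3,2), t=1.9399
    cross x-line → (2,2), t=2.9200
    cross y-line → (2,1), t=3.0946
    cross y-line → (2,0), t=4.2493 (wall)
  → r_2 = 4.2493
beam 3: φ=-45°, α=285°
  d=(0.2588,-0.9659)  start (4,4)  tX=2.0864 tY=0.7040  stride 1/|dx|=3.8637 1/|dy|=1.0353
    cross y-line → (4,3), t=0.7040
    cross y-line → (4,2), t=1.7393
    cross x-line → (5,2), t=2.0864
    cross y-line → (5,1), t=2.7745
    cross y-line → (5,0), t=3.8098 (wall)
  → r_3 = 3.8098
beam 4: φ=0°, α=330°
  d=(0.8660,-0.5000)  start (4,4)  tX=0.6235 tY=1.3600  stride 1/|dx|=1.1547 1/|dy|=2.0000
    cross x-line → (5,4), t=0.6235
    cross y-line → (5,3), t=1.3600
    cross x-line → (6,3), t=1.7782 (wall)
  → r_4 = 1.7782
beam 5: φ=45°, α=15°
  d=(0.9659,0.2588)  start (4,4)  tX=0.5590 tY=1.2364  stride 1/|dx|=1.0353 1/|dy|=3.8637
    cross x-line → (5,4), t=0.5590
    cross y-line → (5,5), t=1.2364 (wall)
  → r_5 = 1.2364
beam 6: φ=90°, α=60°
  d=(0.5000,0.8660)  start (4,4)  tX=1.0800 tY=0.3695  stride 1/|dx|=2.0000 1/|dy|=1.1547
    cross y-line → (4,5), t=0.3695
    cross x-line → (5,5), t=1.0800 (wall)
  → r_6 = 1.0800
beam 7: φ=135°, α=105°
  d=(-0.2588,0.9659)  start (4,4)  tX=1.7773 tY=0.3313  stride 1/|dx|=3.8637 1/|dy|=1.0353
    cross y-line → (4,5), t=0.3313
    cross y-line → (4,6), t=1.3666
    cross x-line → (3,6), t=1.7773
    cross y-line → (3,7), t=2.4018 (wall)
  → r_7 = 2.4018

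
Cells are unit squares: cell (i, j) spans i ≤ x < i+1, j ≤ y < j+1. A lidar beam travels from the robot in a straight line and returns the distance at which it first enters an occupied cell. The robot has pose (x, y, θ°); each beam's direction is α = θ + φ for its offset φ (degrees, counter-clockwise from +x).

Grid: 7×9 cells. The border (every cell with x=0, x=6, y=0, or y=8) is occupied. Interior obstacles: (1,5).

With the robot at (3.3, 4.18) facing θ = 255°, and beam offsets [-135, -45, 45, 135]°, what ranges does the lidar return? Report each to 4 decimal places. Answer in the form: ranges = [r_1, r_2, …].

ranges = [4.4110, 2.6558, 3.6719, 3.1177]

beam 1: φ=-135°, α=120°
  d=(-0.5000,0.8660)  start (3,4)  tX=0.6000 tY=0.9469  stride 1/|dx|=2.0000 1/|dy|=1.1547
    cross x-line → (2,4), t=0.6000
    cross y-line → (2,5), t=0.9469
    cross y-line → (2,6), t=2.1016
    cross x-line → (1,6), t=2.6000
    cross y-line → (1,7), t=3.2563
    cross y-line → (1,8), t=4.4110 (wall)
  → r_1 = 4.4110
beam 2: φ=-45°, α=210°
  d=(-0.8660,-0.5000)  start (3,4)  tX=0.3464 tY=0.3600  stride 1/|dx|=1.1547 1/|dy|=2.0000
    cross x-line → (2,4), t=0.3464
    cross y-line → (2,3), t=0.3600
    cross x-line → (1,3), t=1.5011
    cross y-line → (1,2), t=2.3600
    cross x-line → (0,2), t=2.6558 (wall)
  → r_2 = 2.6558
beam 3: φ=45°, α=300°
  d=(0.5000,-0.8660)  start (3,4)  tX=1.4000 tY=0.2078  stride 1/|dx|=2.0000 1/|dy|=1.1547
    cross y-line → (3,3), t=0.2078
    cross y-line → (3,2), t=1.3625
    cross x-line → (4,2), t=1.4000
    cross y-line → (4,1), t=2.5172
    cross x-line → (5,1), t=3.4000
    cross y-line → (5,0), t=3.6719 (wall)
  → r_3 = 3.6719
beam 4: φ=135°, α=30°
  d=(0.8660,0.5000)  start (3,4)  tX=0.8083 tY=1.6400  stride 1/|dx|=1.1547 1/|dy|=2.0000
    cross x-line → (4,4), t=0.8083
    cross y-line → (4,5), t=1.6400
    cross x-line → (5,5), t=1.9630
    cross x-line → (6,5), t=3.1177 (wall)
  → r_4 = 3.1177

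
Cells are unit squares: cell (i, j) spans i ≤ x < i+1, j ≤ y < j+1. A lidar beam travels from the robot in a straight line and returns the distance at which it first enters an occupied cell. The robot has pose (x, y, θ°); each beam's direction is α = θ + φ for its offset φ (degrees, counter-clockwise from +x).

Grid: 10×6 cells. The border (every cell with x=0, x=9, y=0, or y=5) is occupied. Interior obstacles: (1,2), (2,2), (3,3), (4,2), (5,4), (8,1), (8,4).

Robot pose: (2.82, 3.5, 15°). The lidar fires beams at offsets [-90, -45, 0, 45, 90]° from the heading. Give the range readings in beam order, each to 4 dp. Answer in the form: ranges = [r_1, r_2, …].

ranges = [0.5176, 0.2078, 0.1863, 0.3600, 1.5529]

beam 1: φ=-90°, α=285°
  cosα=0.2588 sinα=-0.9659 | (2,3) | tMaxX 0.6955 tMaxY 0.5176 | tΔX 3.8637 tΔY 1.0353
    t=0.5176 [y] (2,2) — stop
  → r_1 = 0.5176
beam 2: φ=-45°, α=330°
  cosα=0.8660 sinα=-0.5000 | (2,3) | tMaxX 0.2078 tMaxY 1.0000 | tΔX 1.1547 tΔY 2.0000
    t=0.2078 [x] (3,3) — stop
  → r_2 = 0.2078
beam 3: φ=0°, α=15°
  cosα=0.9659 sinα=0.2588 | (2,3) | tMaxX 0.1863 tMaxY 1.9319 | tΔX 1.0353 tΔY 3.8637
    t=0.1863 [x] (3,3) — stop
  → r_3 = 0.1863
beam 4: φ=45°, α=60°
  cosα=0.5000 sinα=0.8660 | (2,3) | tMaxX 0.3600 tMaxY 0.5774 | tΔX 2.0000 tΔY 1.1547
    t=0.3600 [x] (3,3) — stop
  → r_4 = 0.3600
beam 5: φ=90°, α=105°
  cosα=-0.2588 sinα=0.9659 | (2,3) | tMaxX 3.1682 tMaxY 0.5176 | tΔX 3.8637 tΔY 1.0353
    t=0.5176 [y] (2,4)
    t=1.5529 [y] (2,5) — stop
  → r_5 = 1.5529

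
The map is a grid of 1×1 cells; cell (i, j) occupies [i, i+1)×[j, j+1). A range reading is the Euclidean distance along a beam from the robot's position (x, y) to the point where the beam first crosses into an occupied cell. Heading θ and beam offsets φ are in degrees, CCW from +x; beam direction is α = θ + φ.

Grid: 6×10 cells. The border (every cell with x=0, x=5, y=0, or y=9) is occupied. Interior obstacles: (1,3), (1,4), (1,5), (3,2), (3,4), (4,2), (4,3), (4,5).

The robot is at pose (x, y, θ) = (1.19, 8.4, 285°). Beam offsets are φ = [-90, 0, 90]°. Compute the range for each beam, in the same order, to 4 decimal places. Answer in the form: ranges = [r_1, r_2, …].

beam 1: φ=-90°, α=195°
  cosα=-0.9659 sinα=-0.2588 | (1,8) | tMaxX 0.1967 tMaxY 1.5455 | tΔX 1.0353 tΔY 3.8637
    t=0.1967 [x] (0,8) — stop
  → r_1 = 0.1967
beam 2: φ=0°, α=285°
  cosα=0.2588 sinα=-0.9659 | (1,8) | tMaxX 3.1296 tMaxY 0.4141 | tΔX 3.8637 tΔY 1.0353
    t=0.4141 [y] (1,7)
    t=1.4494 [y] (1,6)
    t=2.4847 [y] (1,5) — stop
  → r_2 = 2.4847
beam 3: φ=90°, α=15°
  cosα=0.9659 sinα=0.2588 | (1,8) | tMaxX 0.8386 tMaxY 2.3182 | tΔX 1.0353 tΔY 3.8637
    t=0.8386 [x] (2,8)
    t=1.8738 [x] (3,8)
    t=2.3182 [y] (3,9) — stop
  → r_3 = 2.3182

ranges = [0.1967, 2.4847, 2.3182]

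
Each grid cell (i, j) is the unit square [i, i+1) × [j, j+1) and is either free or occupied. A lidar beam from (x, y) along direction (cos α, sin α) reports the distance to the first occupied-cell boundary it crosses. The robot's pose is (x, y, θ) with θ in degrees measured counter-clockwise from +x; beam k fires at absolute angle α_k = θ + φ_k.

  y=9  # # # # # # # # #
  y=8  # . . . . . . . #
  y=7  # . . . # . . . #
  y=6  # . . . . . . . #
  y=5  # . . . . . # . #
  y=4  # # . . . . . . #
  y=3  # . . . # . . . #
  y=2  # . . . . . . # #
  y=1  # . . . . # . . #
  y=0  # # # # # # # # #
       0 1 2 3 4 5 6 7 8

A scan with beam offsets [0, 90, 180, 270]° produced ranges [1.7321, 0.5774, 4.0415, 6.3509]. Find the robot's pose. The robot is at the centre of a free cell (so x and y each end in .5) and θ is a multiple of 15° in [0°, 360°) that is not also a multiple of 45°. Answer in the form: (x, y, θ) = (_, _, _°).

(x, y, θ) = (4.5, 6.5, 330°)

Enumerate (i+0.5, j+0.5, θ) over the 50 free cells and 16 admissible headings. For each, cast all 4 beams and compare to the given ranges.
  (7.5, 7.5, 120°): beam 2 = 6.3509 ≠ 0.5774 ✗
  (6.5, 3.5, 75°): beam 1 = 1.5529 ≠ 1.7321 ✗
  (4.5, 2.5, 165°): beam 1 = 3.6235 ≠ 1.7321 ✗
  …
  (4.5, 6.5, 330°): r_1=1.7321, r_2=0.5774, r_3=4.0415, r_4=6.3509 — all match ✓
Unique over the lattice → pose = (4.5, 6.5, 330°).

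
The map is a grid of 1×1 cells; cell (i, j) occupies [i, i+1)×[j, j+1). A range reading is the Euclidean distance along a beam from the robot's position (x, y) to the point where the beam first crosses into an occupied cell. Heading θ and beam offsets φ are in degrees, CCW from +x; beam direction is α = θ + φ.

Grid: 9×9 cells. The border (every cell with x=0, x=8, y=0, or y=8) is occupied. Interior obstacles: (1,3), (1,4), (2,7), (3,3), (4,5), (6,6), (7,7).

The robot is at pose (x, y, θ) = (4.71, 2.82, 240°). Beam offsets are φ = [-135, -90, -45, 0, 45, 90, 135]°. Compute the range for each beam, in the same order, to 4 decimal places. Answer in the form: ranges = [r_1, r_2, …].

ranges = [2.2569, 0.8198, 3.8409, 2.1016, 1.8842, 3.6400, 3.4061]

beam 1: φ=-135°, α=105°
  direction (-0.2588, 0.9659); cell (4,2); t to first gridline: x 2.7432, y 0.1863 (then +3.8637 / +1.0353)
    (4,3) via y @ 0.1863
    (4,4) via y @ 1.2216
    (4,5) via y @ 2.2569  # hit
  → r_1 = 2.2569
beam 2: φ=-90°, α=150°
  direction (-0.8660, 0.5000); cell (4,2); t to first gridline: x 0.8198, y 0.3600 (then +1.1547 / +2.0000)
    (4,3) via y @ 0.3600
    (3,3) via x @ 0.8198  # hit
  → r_2 = 0.8198
beam 3: φ=-45°, α=195°
  direction (-0.9659, -0.2588); cell (4,2); t to first gridline: x 0.7350, y 3.1682 (then +1.0353 / +3.8637)
    (3,2) via x @ 0.7350
    (2,2) via x @ 1.7703
    (1,2) via x @ 2.8056
    (1,1) via y @ 3.1682
    (0,1) via x @ 3.8409  # hit
  → r_3 = 3.8409
beam 4: φ=0°, α=240°
  direction (-0.5000, -0.8660); cell (4,2); t to first gridline: x 1.4200, y 0.9469 (then +2.0000 / +1.1547)
    (4,1) via y @ 0.9469
    (3,1) via x @ 1.4200
    (3,0) via y @ 2.1016  # hit
  → r_4 = 2.1016
beam 5: φ=45°, α=285°
  direction (0.2588, -0.9659); cell (4,2); t to first gridline: x 1.1205, y 0.8489 (then +3.8637 / +1.0353)
    (4,1) via y @ 0.8489
    (5,1) via x @ 1.1205
    (5,0) via y @ 1.8842  # hit
  → r_5 = 1.8842
beam 6: φ=90°, α=330°
  direction (0.8660, -0.5000); cell (4,2); t to first gridline: x 0.3349, y 1.6400 (then +1.1547 / +2.0000)
    (5,2) via x @ 0.3349
    (6,2) via x @ 1.4896
    (6,1) via y @ 1.6400
    (7,1) via x @ 2.6443
    (7,0) via y @ 3.6400  # hit
  → r_6 = 3.6400
beam 7: φ=135°, α=15°
  direction (0.9659, 0.2588); cell (4,2); t to first gridline: x 0.3002, y 0.6955 (then +1.0353 / +3.8637)
    (5,2) via x @ 0.3002
    (5,3) via y @ 0.6955
    (6,3) via x @ 1.3355
    (7,3) via x @ 2.3708
    (8,3) via x @ 3.4061  # hit
  → r_7 = 3.4061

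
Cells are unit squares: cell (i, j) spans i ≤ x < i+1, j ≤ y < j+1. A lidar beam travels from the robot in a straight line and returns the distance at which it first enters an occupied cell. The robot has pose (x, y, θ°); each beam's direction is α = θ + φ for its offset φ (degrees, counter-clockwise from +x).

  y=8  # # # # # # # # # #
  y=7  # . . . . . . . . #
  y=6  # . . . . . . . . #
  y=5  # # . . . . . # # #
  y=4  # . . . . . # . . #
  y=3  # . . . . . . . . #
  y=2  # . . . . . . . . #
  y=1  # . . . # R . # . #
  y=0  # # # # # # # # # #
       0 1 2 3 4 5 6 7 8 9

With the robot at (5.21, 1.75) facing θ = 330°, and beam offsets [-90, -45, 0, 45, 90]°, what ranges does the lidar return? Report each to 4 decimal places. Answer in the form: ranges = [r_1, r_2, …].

ranges = [0.4200, 0.7765, 1.5000, 3.9237, 2.5981]

beam 1: φ=-90°, α=240°
  direction (-0.5000, -0.8660); cell (5,1); t to first gridline: x 0.4200, y 0.8660 (then +2.0000 / +1.1547)
    (4,1) via x @ 0.4200  # hit
  → r_1 = 0.4200
beam 2: φ=-45°, α=285°
  direction (0.2588, -0.9659); cell (5,1); t to first gridline: x 3.0523, y 0.7765 (then +3.8637 / +1.0353)
    (5,0) via y @ 0.7765  # hit
  → r_2 = 0.7765
beam 3: φ=0°, α=330°
  direction (0.8660, -0.5000); cell (5,1); t to first gridline: x 0.9122, y 1.5000 (then +1.1547 / +2.0000)
    (6,1) via x @ 0.9122
    (6,0) via y @ 1.5000  # hit
  → r_3 = 1.5000
beam 4: φ=45°, α=15°
  direction (0.9659, 0.2588); cell (5,1); t to first gridline: x 0.8179, y 0.9659 (then +1.0353 / +3.8637)
    (6,1) via x @ 0.8179
    (6,2) via y @ 0.9659
    (7,2) via x @ 1.8531
    (8,2) via x @ 2.8884
    (9,2) via x @ 3.9237  # hit
  → r_4 = 3.9237
beam 5: φ=90°, α=60°
  direction (0.5000, 0.8660); cell (5,1); t to first gridline: x 1.5800, y 0.2887 (then +2.0000 / +1.1547)
    (5,2) via y @ 0.2887
    (5,3) via y @ 1.4434
    (6,3) via x @ 1.5800
    (6,4) via y @ 2.5981  # hit
  → r_5 = 2.5981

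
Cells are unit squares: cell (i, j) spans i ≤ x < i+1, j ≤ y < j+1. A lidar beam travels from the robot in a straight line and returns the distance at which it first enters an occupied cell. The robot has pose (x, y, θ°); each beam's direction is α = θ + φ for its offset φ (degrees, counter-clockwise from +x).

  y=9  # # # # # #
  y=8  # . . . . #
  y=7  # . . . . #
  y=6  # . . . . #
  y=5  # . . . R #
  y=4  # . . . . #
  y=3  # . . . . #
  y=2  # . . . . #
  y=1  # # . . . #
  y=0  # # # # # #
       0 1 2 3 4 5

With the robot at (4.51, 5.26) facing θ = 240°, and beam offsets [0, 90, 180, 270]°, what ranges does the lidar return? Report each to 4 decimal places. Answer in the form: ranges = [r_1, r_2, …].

beam 1: φ=0°, α=240°
  dir = (cos 240°, sin 240°) = (-0.5000, -0.8660); from cell (4,5)
  next x-line at t=1.0200, next y-line at t=0.3002; Δt_x=2.0000, Δt_y=1.1547
    y: enter (4,4) at t=0.3002
    x: enter (3,4) at t=1.0200
    y: enter (3,3) at t=1.4549
    y: enter (3,2) at t=2.6096
    x: enter (2,2) at t=3.0200
    y: enter (2,1) at t=3.7643
    y: enter (2,0) at t=4.9190 ← occupied
  → r_1 = 4.9190
beam 2: φ=90°, α=330°
  dir = (cos 330°, sin 330°) = (0.8660, -0.5000); from cell (4,5)
  next x-line at t=0.5658, next y-line at t=0.5200; Δt_x=1.1547, Δt_y=2.0000
    y: enter (4,4) at t=0.5200
    x: enter (5,4) at t=0.5658 ← occupied
  → r_2 = 0.5658
beam 3: φ=180°, α=60°
  dir = (cos 60°, sin 60°) = (0.5000, 0.8660); from cell (4,5)
  next x-line at t=0.9800, next y-line at t=0.8545; Δt_x=2.0000, Δt_y=1.1547
    y: enter (4,6) at t=0.8545
    x: enter (5,6) at t=0.9800 ← occupied
  → r_3 = 0.9800
beam 4: φ=270°, α=150°
  dir = (cos 150°, sin 150°) = (-0.8660, 0.5000); from cell (4,5)
  next x-line at t=0.5889, next y-line at t=1.4800; Δt_x=1.1547, Δt_y=2.0000
    x: enter (3,5) at t=0.5889
    y: enter (3,6) at t=1.4800
    x: enter (2,6) at t=1.7436
    x: enter (1,6) at t=2.8983
    y: enter (1,7) at t=3.4800
    x: enter (0,7) at t=4.0530 ← occupied
  → r_4 = 4.0530

ranges = [4.9190, 0.5658, 0.9800, 4.0530]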